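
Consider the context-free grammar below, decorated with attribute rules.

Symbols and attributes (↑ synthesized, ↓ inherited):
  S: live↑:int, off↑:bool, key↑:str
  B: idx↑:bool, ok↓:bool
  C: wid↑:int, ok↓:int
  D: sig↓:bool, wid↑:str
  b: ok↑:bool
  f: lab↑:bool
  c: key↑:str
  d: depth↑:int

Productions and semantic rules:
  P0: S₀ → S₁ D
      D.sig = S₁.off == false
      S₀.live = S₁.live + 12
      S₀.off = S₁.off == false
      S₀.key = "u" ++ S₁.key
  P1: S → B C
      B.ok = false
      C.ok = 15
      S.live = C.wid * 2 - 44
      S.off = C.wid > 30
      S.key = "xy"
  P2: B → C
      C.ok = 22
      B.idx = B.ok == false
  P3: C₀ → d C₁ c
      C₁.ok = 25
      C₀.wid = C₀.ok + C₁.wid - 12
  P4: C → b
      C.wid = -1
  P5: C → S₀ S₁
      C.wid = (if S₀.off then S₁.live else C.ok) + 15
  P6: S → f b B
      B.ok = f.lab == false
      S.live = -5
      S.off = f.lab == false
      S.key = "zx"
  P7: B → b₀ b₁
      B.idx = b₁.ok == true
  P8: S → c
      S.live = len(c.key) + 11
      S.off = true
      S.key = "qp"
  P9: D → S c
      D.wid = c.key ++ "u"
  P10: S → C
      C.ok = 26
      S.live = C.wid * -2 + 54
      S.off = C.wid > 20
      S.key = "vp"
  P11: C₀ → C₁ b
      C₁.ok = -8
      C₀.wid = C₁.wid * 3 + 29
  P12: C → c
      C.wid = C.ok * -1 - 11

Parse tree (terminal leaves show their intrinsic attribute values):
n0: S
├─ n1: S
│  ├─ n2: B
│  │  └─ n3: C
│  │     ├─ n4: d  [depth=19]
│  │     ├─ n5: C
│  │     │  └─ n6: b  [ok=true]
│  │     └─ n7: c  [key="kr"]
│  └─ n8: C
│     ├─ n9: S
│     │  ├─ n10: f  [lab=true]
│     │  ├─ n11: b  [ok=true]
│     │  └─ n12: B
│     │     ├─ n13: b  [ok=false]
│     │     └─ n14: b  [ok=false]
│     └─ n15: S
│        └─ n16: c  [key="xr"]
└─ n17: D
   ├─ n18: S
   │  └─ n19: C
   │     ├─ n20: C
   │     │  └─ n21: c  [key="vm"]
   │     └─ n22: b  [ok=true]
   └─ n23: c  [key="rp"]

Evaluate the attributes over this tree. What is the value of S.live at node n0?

1. n2.ok = false  [false]
2. n3.ok = 22  [22]
3. n4.depth = 19  [terminal]
4. n5.ok = 25  [25]
5. n6.ok = true  [terminal]
6. n5.wid = -1  [-1]
7. n7.key = "kr"  [terminal]
8. n3.wid = 9  [C₀.ok + C₁.wid - 12]
9. n2.idx = true  [B.ok == false]
10. n8.ok = 15  [15]
11. n10.lab = true  [terminal]
12. n11.ok = true  [terminal]
13. n12.ok = false  [f.lab == false]
14. n13.ok = false  [terminal]
15. n14.ok = false  [terminal]
16. n12.idx = false  [b₁.ok == true]
17. n9.live = -5  [-5]
18. n9.off = false  [f.lab == false]
19. n9.key = "zx"  ["zx"]
20. n16.key = "xr"  [terminal]
21. n15.live = 13  [len(c.key) + 11]
22. n15.off = true  [true]
23. n15.key = "qp"  ["qp"]
24. n8.wid = 30  [(if S₀.off then S₁.live else C.ok) + 15]
25. n1.live = 16  [C.wid * 2 - 44]
26. n1.off = false  [C.wid > 30]
27. n1.key = "xy"  ["xy"]
28. n17.sig = true  [S₁.off == false]
29. n19.ok = 26  [26]
30. n20.ok = -8  [-8]
31. n21.key = "vm"  [terminal]
32. n20.wid = -3  [C.ok * -1 - 11]
33. n22.ok = true  [terminal]
34. n19.wid = 20  [C₁.wid * 3 + 29]
35. n18.live = 14  [C.wid * -2 + 54]
36. n18.off = false  [C.wid > 20]
37. n18.key = "vp"  ["vp"]
38. n23.key = "rp"  [terminal]
39. n17.wid = "rpu"  [c.key ++ "u"]
40. n0.live = 28  [S₁.live + 12]
41. n0.off = true  [S₁.off == false]
42. n0.key = "uxy"  ["u" ++ S₁.key]

28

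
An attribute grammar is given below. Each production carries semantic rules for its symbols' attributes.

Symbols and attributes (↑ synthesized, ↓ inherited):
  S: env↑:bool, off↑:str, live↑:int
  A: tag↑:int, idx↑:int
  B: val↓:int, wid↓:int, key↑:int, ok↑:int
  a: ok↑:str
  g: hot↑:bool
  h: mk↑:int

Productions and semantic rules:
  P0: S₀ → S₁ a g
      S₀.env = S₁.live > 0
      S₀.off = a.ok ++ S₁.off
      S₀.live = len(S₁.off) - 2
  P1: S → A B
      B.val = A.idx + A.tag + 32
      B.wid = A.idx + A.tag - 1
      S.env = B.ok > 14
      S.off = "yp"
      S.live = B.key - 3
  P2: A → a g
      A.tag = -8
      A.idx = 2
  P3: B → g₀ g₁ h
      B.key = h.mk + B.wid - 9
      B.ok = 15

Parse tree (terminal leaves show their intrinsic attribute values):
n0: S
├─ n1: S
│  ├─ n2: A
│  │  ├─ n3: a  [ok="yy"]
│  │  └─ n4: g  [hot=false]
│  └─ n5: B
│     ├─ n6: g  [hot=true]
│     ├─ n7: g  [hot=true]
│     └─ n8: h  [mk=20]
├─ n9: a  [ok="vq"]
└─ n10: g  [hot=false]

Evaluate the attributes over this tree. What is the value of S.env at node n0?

1. n3.ok = "yy"  [terminal]
2. n4.hot = false  [terminal]
3. n2.tag = -8  [-8]
4. n2.idx = 2  [2]
5. n5.val = 26  [A.idx + A.tag + 32]
6. n5.wid = -7  [A.idx + A.tag - 1]
7. n6.hot = true  [terminal]
8. n7.hot = true  [terminal]
9. n8.mk = 20  [terminal]
10. n5.key = 4  [h.mk + B.wid - 9]
11. n5.ok = 15  [15]
12. n1.env = true  [B.ok > 14]
13. n1.off = "yp"  ["yp"]
14. n1.live = 1  [B.key - 3]
15. n9.ok = "vq"  [terminal]
16. n10.hot = false  [terminal]
17. n0.env = true  [S₁.live > 0]
18. n0.off = "vqyp"  [a.ok ++ S₁.off]
19. n0.live = 0  [len(S₁.off) - 2]

true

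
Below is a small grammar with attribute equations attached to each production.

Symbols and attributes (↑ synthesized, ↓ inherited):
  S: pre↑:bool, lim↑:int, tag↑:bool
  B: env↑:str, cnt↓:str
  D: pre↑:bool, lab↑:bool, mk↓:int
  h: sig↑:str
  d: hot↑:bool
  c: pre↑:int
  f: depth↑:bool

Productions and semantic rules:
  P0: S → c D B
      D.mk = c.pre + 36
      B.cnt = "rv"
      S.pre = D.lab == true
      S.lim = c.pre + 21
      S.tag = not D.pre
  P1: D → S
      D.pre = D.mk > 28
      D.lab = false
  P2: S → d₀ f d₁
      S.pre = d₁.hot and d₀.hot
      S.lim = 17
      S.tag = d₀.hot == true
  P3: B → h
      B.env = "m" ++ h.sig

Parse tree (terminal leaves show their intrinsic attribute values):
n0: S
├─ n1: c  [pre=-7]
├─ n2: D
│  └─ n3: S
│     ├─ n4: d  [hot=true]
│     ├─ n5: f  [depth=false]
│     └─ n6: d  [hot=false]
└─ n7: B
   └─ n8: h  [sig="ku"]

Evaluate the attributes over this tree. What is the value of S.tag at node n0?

1. n1.pre = -7  [terminal]
2. n2.mk = 29  [c.pre + 36]
3. n4.hot = true  [terminal]
4. n5.depth = false  [terminal]
5. n6.hot = false  [terminal]
6. n3.pre = false  [d₁.hot and d₀.hot]
7. n3.lim = 17  [17]
8. n3.tag = true  [d₀.hot == true]
9. n2.pre = true  [D.mk > 28]
10. n2.lab = false  [false]
11. n7.cnt = "rv"  ["rv"]
12. n8.sig = "ku"  [terminal]
13. n7.env = "mku"  ["m" ++ h.sig]
14. n0.pre = false  [D.lab == true]
15. n0.lim = 14  [c.pre + 21]
16. n0.tag = false  [not D.pre]

false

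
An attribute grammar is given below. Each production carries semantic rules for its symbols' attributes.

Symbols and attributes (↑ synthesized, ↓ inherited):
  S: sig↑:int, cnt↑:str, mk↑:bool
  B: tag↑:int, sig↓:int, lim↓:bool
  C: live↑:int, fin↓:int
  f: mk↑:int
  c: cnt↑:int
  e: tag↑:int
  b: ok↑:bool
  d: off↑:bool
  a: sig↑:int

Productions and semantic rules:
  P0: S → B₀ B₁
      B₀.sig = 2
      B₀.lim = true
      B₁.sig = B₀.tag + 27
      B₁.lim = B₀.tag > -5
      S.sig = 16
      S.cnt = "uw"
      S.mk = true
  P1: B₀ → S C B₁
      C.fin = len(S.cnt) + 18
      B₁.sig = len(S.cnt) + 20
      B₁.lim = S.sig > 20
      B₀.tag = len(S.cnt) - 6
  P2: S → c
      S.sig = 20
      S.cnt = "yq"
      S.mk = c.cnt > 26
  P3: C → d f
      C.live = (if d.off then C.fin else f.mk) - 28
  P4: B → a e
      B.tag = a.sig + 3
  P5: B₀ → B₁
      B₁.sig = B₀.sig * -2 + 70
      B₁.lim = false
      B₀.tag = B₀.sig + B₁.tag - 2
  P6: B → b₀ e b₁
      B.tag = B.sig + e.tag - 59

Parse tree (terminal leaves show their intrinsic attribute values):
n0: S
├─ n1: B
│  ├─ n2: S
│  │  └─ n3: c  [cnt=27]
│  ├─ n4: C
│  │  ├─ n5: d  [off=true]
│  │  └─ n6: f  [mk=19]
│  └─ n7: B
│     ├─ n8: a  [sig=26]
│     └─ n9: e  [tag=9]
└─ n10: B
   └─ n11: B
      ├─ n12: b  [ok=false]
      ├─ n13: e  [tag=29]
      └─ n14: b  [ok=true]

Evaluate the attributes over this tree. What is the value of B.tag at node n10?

15

1. n1.sig = 2  [2]
2. n1.lim = true  [true]
3. n3.cnt = 27  [terminal]
4. n2.sig = 20  [20]
5. n2.cnt = "yq"  ["yq"]
6. n2.mk = true  [c.cnt > 26]
7. n4.fin = 20  [len(S.cnt) + 18]
8. n5.off = true  [terminal]
9. n6.mk = 19  [terminal]
10. n4.live = -8  [(if d.off then C.fin else f.mk) - 28]
11. n7.sig = 22  [len(S.cnt) + 20]
12. n7.lim = false  [S.sig > 20]
13. n8.sig = 26  [terminal]
14. n9.tag = 9  [terminal]
15. n7.tag = 29  [a.sig + 3]
16. n1.tag = -4  [len(S.cnt) - 6]
17. n10.sig = 23  [B₀.tag + 27]
18. n10.lim = true  [B₀.tag > -5]
19. n11.sig = 24  [B₀.sig * -2 + 70]
20. n11.lim = false  [false]
21. n12.ok = false  [terminal]
22. n13.tag = 29  [terminal]
23. n14.ok = true  [terminal]
24. n11.tag = -6  [B.sig + e.tag - 59]
25. n10.tag = 15  [B₀.sig + B₁.tag - 2]
26. n0.sig = 16  [16]
27. n0.cnt = "uw"  ["uw"]
28. n0.mk = true  [true]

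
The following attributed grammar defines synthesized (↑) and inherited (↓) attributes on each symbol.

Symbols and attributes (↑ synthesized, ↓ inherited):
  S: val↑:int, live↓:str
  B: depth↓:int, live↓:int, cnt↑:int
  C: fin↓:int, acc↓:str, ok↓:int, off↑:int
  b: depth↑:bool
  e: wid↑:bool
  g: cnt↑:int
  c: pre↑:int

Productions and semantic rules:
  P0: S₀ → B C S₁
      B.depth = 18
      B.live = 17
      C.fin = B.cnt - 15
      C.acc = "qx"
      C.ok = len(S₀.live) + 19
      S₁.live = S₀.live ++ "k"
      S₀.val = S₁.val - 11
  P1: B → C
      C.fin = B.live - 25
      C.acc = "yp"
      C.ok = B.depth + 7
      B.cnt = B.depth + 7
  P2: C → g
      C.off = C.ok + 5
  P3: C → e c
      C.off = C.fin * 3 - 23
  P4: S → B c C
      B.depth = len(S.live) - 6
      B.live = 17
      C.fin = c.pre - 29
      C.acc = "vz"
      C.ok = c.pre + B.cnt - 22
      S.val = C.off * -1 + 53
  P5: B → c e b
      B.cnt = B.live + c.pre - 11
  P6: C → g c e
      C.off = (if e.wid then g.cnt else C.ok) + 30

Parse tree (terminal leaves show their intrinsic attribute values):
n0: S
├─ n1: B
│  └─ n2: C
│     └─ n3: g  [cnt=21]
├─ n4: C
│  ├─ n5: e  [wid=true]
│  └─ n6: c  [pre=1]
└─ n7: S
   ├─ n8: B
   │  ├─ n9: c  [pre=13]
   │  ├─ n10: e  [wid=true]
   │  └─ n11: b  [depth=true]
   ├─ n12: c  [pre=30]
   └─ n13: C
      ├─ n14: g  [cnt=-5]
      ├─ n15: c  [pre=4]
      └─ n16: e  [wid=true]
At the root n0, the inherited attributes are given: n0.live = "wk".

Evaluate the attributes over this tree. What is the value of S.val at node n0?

1. n0.live = "wk"  [given at root]
2. n1.depth = 18  [18]
3. n1.live = 17  [17]
4. n2.fin = -8  [B.live - 25]
5. n2.acc = "yp"  ["yp"]
6. n2.ok = 25  [B.depth + 7]
7. n3.cnt = 21  [terminal]
8. n2.off = 30  [C.ok + 5]
9. n1.cnt = 25  [B.depth + 7]
10. n4.fin = 10  [B.cnt - 15]
11. n4.acc = "qx"  ["qx"]
12. n4.ok = 21  [len(S₀.live) + 19]
13. n5.wid = true  [terminal]
14. n6.pre = 1  [terminal]
15. n4.off = 7  [C.fin * 3 - 23]
16. n7.live = "wkk"  [S₀.live ++ "k"]
17. n8.depth = -3  [len(S.live) - 6]
18. n8.live = 17  [17]
19. n9.pre = 13  [terminal]
20. n10.wid = true  [terminal]
21. n11.depth = true  [terminal]
22. n8.cnt = 19  [B.live + c.pre - 11]
23. n12.pre = 30  [terminal]
24. n13.fin = 1  [c.pre - 29]
25. n13.acc = "vz"  ["vz"]
26. n13.ok = 27  [c.pre + B.cnt - 22]
27. n14.cnt = -5  [terminal]
28. n15.pre = 4  [terminal]
29. n16.wid = true  [terminal]
30. n13.off = 25  [(if e.wid then g.cnt else C.ok) + 30]
31. n7.val = 28  [C.off * -1 + 53]
32. n0.val = 17  [S₁.val - 11]

17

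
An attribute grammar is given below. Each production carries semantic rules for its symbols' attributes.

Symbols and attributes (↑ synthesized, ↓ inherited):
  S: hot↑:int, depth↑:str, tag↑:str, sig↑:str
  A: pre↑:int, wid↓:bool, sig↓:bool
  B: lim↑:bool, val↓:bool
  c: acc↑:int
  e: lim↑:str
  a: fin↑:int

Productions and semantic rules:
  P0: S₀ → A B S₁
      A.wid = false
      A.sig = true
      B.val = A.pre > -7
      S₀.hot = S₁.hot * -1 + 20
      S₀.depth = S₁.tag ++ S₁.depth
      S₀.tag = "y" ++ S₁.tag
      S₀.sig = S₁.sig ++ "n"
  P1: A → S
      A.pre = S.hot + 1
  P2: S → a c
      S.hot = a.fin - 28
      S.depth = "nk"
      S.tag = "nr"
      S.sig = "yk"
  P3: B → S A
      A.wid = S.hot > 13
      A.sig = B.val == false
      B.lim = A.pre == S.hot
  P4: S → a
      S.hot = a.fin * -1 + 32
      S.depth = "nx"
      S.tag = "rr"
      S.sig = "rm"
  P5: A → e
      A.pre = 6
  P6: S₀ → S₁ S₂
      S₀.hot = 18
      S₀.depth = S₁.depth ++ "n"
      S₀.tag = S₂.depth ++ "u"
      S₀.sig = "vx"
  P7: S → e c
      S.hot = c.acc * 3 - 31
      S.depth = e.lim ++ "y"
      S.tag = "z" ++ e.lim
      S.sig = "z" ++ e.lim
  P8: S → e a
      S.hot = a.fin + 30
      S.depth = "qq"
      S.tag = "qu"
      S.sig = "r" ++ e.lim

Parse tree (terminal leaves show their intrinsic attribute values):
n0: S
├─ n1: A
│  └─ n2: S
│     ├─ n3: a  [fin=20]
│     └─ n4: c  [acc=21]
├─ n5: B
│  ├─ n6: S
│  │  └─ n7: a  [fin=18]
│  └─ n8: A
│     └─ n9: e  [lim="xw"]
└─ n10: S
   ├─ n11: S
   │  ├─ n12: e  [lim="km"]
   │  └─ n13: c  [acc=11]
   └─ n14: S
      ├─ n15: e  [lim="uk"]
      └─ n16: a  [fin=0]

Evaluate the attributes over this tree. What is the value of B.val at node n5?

false

1. n1.wid = false  [false]
2. n1.sig = true  [true]
3. n3.fin = 20  [terminal]
4. n4.acc = 21  [terminal]
5. n2.hot = -8  [a.fin - 28]
6. n2.depth = "nk"  ["nk"]
7. n2.tag = "nr"  ["nr"]
8. n2.sig = "yk"  ["yk"]
9. n1.pre = -7  [S.hot + 1]
10. n5.val = false  [A.pre > -7]
11. n7.fin = 18  [terminal]
12. n6.hot = 14  [a.fin * -1 + 32]
13. n6.depth = "nx"  ["nx"]
14. n6.tag = "rr"  ["rr"]
15. n6.sig = "rm"  ["rm"]
16. n8.wid = true  [S.hot > 13]
17. n8.sig = true  [B.val == false]
18. n9.lim = "xw"  [terminal]
19. n8.pre = 6  [6]
20. n5.lim = false  [A.pre == S.hot]
21. n12.lim = "km"  [terminal]
22. n13.acc = 11  [terminal]
23. n11.hot = 2  [c.acc * 3 - 31]
24. n11.depth = "kmy"  [e.lim ++ "y"]
25. n11.tag = "zkm"  ["z" ++ e.lim]
26. n11.sig = "zkm"  ["z" ++ e.lim]
27. n15.lim = "uk"  [terminal]
28. n16.fin = 0  [terminal]
29. n14.hot = 30  [a.fin + 30]
30. n14.depth = "qq"  ["qq"]
31. n14.tag = "qu"  ["qu"]
32. n14.sig = "ruk"  ["r" ++ e.lim]
33. n10.hot = 18  [18]
34. n10.depth = "kmyn"  [S₁.depth ++ "n"]
35. n10.tag = "qqu"  [S₂.depth ++ "u"]
36. n10.sig = "vx"  ["vx"]
37. n0.hot = 2  [S₁.hot * -1 + 20]
38. n0.depth = "qqukmyn"  [S₁.tag ++ S₁.depth]
39. n0.tag = "yqqu"  ["y" ++ S₁.tag]
40. n0.sig = "vxn"  [S₁.sig ++ "n"]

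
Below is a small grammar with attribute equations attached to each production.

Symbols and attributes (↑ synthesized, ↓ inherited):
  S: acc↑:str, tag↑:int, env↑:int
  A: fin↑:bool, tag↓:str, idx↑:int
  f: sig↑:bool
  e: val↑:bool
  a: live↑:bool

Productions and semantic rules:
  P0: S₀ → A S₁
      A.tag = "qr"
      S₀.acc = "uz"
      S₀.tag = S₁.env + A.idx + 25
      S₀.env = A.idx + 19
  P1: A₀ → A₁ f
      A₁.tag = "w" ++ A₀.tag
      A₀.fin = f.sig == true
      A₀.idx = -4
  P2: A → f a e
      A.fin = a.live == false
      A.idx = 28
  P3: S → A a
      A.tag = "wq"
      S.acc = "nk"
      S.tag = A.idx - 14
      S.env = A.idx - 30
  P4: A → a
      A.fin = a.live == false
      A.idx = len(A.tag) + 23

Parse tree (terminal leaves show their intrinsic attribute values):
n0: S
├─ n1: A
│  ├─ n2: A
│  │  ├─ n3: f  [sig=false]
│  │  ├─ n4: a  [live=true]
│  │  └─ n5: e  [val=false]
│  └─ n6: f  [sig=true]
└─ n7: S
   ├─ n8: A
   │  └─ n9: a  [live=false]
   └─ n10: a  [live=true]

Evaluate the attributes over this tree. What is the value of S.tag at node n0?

16

1. n1.tag = "qr"  ["qr"]
2. n2.tag = "wqr"  ["w" ++ A₀.tag]
3. n3.sig = false  [terminal]
4. n4.live = true  [terminal]
5. n5.val = false  [terminal]
6. n2.fin = false  [a.live == false]
7. n2.idx = 28  [28]
8. n6.sig = true  [terminal]
9. n1.fin = true  [f.sig == true]
10. n1.idx = -4  [-4]
11. n8.tag = "wq"  ["wq"]
12. n9.live = false  [terminal]
13. n8.fin = true  [a.live == false]
14. n8.idx = 25  [len(A.tag) + 23]
15. n10.live = true  [terminal]
16. n7.acc = "nk"  ["nk"]
17. n7.tag = 11  [A.idx - 14]
18. n7.env = -5  [A.idx - 30]
19. n0.acc = "uz"  ["uz"]
20. n0.tag = 16  [S₁.env + A.idx + 25]
21. n0.env = 15  [A.idx + 19]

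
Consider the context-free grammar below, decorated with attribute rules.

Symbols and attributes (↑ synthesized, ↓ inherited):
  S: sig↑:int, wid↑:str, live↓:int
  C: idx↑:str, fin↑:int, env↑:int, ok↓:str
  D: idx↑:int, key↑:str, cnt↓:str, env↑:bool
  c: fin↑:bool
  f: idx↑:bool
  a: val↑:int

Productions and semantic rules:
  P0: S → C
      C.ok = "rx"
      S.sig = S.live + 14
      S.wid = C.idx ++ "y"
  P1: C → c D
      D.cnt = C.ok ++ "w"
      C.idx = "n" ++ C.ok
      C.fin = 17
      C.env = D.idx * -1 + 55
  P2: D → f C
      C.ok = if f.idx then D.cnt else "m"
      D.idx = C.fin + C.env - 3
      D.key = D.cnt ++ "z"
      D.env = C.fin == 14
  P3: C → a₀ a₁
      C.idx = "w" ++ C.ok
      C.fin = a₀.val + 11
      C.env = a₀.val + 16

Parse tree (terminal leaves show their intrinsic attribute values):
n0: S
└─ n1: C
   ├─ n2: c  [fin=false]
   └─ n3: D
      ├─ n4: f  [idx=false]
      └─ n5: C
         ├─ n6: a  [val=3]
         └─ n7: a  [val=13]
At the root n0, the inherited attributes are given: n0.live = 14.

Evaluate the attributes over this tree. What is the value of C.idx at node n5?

1. n0.live = 14  [given at root]
2. n1.ok = "rx"  ["rx"]
3. n2.fin = false  [terminal]
4. n3.cnt = "rxw"  [C.ok ++ "w"]
5. n4.idx = false  [terminal]
6. n5.ok = "m"  [if f.idx then D.cnt else "m"]
7. n6.val = 3  [terminal]
8. n7.val = 13  [terminal]
9. n5.idx = "wm"  ["w" ++ C.ok]
10. n5.fin = 14  [a₀.val + 11]
11. n5.env = 19  [a₀.val + 16]
12. n3.idx = 30  [C.fin + C.env - 3]
13. n3.key = "rxwz"  [D.cnt ++ "z"]
14. n3.env = true  [C.fin == 14]
15. n1.idx = "nrx"  ["n" ++ C.ok]
16. n1.fin = 17  [17]
17. n1.env = 25  [D.idx * -1 + 55]
18. n0.sig = 28  [S.live + 14]
19. n0.wid = "nrxy"  [C.idx ++ "y"]

"wm"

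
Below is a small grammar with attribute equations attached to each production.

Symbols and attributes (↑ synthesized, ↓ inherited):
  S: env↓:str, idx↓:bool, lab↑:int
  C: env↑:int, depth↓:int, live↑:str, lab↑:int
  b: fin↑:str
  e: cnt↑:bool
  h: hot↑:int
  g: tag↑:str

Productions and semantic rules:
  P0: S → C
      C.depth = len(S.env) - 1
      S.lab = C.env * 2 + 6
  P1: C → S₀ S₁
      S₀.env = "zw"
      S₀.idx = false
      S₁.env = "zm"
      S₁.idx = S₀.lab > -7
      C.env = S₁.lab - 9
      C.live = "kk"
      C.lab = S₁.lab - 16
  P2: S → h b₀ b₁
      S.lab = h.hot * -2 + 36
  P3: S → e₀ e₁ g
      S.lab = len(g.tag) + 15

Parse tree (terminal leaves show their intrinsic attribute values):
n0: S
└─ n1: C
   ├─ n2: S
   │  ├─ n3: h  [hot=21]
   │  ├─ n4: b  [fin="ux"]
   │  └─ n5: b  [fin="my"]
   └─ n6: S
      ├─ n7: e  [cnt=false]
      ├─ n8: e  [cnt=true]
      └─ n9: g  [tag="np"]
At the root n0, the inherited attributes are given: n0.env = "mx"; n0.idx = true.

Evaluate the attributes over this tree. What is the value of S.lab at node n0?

1. n0.env = "mx"  [given at root]
2. n0.idx = true  [given at root]
3. n1.depth = 1  [len(S.env) - 1]
4. n2.env = "zw"  ["zw"]
5. n2.idx = false  [false]
6. n3.hot = 21  [terminal]
7. n4.fin = "ux"  [terminal]
8. n5.fin = "my"  [terminal]
9. n2.lab = -6  [h.hot * -2 + 36]
10. n6.env = "zm"  ["zm"]
11. n6.idx = true  [S₀.lab > -7]
12. n7.cnt = false  [terminal]
13. n8.cnt = true  [terminal]
14. n9.tag = "np"  [terminal]
15. n6.lab = 17  [len(g.tag) + 15]
16. n1.env = 8  [S₁.lab - 9]
17. n1.live = "kk"  ["kk"]
18. n1.lab = 1  [S₁.lab - 16]
19. n0.lab = 22  [C.env * 2 + 6]

22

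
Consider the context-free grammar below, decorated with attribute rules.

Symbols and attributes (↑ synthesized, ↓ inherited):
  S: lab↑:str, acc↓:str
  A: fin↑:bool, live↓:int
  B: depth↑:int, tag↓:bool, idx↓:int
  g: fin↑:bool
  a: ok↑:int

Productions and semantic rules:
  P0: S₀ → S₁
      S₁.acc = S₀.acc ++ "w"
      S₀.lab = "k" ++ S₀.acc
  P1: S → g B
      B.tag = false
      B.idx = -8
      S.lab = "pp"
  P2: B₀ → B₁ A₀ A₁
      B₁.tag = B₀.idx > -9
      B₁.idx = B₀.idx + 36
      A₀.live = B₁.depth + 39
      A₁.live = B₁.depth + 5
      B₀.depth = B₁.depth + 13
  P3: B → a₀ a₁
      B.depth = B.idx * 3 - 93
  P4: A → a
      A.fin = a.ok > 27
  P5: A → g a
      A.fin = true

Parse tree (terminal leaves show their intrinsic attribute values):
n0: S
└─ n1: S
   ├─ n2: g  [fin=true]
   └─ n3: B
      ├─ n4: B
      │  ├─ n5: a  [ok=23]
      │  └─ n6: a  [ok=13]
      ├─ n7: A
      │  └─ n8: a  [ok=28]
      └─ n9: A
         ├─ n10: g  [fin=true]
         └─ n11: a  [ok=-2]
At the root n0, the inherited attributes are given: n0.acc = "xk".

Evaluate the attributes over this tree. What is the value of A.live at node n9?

1. n0.acc = "xk"  [given at root]
2. n1.acc = "xkw"  [S₀.acc ++ "w"]
3. n2.fin = true  [terminal]
4. n3.tag = false  [false]
5. n3.idx = -8  [-8]
6. n4.tag = true  [B₀.idx > -9]
7. n4.idx = 28  [B₀.idx + 36]
8. n5.ok = 23  [terminal]
9. n6.ok = 13  [terminal]
10. n4.depth = -9  [B.idx * 3 - 93]
11. n7.live = 30  [B₁.depth + 39]
12. n8.ok = 28  [terminal]
13. n7.fin = true  [a.ok > 27]
14. n9.live = -4  [B₁.depth + 5]
15. n10.fin = true  [terminal]
16. n11.ok = -2  [terminal]
17. n9.fin = true  [true]
18. n3.depth = 4  [B₁.depth + 13]
19. n1.lab = "pp"  ["pp"]
20. n0.lab = "kxk"  ["k" ++ S₀.acc]

-4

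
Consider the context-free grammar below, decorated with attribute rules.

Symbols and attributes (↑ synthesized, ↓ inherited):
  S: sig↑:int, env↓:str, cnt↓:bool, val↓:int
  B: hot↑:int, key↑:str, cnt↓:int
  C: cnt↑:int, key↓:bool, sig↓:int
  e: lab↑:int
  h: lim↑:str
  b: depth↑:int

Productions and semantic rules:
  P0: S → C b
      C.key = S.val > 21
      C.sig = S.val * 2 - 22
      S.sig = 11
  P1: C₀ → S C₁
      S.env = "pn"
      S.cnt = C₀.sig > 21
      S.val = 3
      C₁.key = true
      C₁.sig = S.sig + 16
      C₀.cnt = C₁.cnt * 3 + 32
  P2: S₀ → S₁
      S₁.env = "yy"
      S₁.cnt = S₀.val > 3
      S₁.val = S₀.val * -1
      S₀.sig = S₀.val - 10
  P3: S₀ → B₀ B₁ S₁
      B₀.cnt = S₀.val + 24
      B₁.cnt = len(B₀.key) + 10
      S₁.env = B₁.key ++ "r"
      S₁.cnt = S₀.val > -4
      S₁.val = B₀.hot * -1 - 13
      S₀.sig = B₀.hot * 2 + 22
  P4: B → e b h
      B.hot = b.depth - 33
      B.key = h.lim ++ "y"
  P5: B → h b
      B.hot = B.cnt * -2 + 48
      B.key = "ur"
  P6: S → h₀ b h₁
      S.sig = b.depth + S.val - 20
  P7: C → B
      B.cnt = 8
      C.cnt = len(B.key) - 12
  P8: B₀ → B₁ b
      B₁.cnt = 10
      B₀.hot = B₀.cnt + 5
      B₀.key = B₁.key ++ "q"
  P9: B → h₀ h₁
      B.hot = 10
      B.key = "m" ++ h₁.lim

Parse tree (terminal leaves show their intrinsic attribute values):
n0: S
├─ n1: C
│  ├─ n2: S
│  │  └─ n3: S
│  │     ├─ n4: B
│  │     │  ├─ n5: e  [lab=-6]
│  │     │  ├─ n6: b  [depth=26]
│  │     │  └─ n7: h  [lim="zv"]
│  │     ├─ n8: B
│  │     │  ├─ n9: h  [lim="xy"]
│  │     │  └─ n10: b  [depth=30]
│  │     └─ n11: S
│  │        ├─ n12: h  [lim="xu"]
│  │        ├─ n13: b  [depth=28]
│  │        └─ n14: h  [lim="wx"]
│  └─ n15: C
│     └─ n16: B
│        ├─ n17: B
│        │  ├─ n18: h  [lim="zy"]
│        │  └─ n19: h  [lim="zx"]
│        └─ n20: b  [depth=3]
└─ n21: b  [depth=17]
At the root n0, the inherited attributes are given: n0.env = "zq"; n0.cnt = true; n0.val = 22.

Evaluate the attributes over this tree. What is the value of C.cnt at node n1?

8

1. n0.env = "zq"  [given at root]
2. n0.cnt = true  [given at root]
3. n0.val = 22  [given at root]
4. n1.key = true  [S.val > 21]
5. n1.sig = 22  [S.val * 2 - 22]
6. n2.env = "pn"  ["pn"]
7. n2.cnt = true  [C₀.sig > 21]
8. n2.val = 3  [3]
9. n3.env = "yy"  ["yy"]
10. n3.cnt = false  [S₀.val > 3]
11. n3.val = -3  [S₀.val * -1]
12. n4.cnt = 21  [S₀.val + 24]
13. n5.lab = -6  [terminal]
14. n6.depth = 26  [terminal]
15. n7.lim = "zv"  [terminal]
16. n4.hot = -7  [b.depth - 33]
17. n4.key = "zvy"  [h.lim ++ "y"]
18. n8.cnt = 13  [len(B₀.key) + 10]
19. n9.lim = "xy"  [terminal]
20. n10.depth = 30  [terminal]
21. n8.hot = 22  [B.cnt * -2 + 48]
22. n8.key = "ur"  ["ur"]
23. n11.env = "urr"  [B₁.key ++ "r"]
24. n11.cnt = true  [S₀.val > -4]
25. n11.val = -6  [B₀.hot * -1 - 13]
26. n12.lim = "xu"  [terminal]
27. n13.depth = 28  [terminal]
28. n14.lim = "wx"  [terminal]
29. n11.sig = 2  [b.depth + S.val - 20]
30. n3.sig = 8  [B₀.hot * 2 + 22]
31. n2.sig = -7  [S₀.val - 10]
32. n15.key = true  [true]
33. n15.sig = 9  [S.sig + 16]
34. n16.cnt = 8  [8]
35. n17.cnt = 10  [10]
36. n18.lim = "zy"  [terminal]
37. n19.lim = "zx"  [terminal]
38. n17.hot = 10  [10]
39. n17.key = "mzx"  ["m" ++ h₁.lim]
40. n20.depth = 3  [terminal]
41. n16.hot = 13  [B₀.cnt + 5]
42. n16.key = "mzxq"  [B₁.key ++ "q"]
43. n15.cnt = -8  [len(B.key) - 12]
44. n1.cnt = 8  [C₁.cnt * 3 + 32]
45. n21.depth = 17  [terminal]
46. n0.sig = 11  [11]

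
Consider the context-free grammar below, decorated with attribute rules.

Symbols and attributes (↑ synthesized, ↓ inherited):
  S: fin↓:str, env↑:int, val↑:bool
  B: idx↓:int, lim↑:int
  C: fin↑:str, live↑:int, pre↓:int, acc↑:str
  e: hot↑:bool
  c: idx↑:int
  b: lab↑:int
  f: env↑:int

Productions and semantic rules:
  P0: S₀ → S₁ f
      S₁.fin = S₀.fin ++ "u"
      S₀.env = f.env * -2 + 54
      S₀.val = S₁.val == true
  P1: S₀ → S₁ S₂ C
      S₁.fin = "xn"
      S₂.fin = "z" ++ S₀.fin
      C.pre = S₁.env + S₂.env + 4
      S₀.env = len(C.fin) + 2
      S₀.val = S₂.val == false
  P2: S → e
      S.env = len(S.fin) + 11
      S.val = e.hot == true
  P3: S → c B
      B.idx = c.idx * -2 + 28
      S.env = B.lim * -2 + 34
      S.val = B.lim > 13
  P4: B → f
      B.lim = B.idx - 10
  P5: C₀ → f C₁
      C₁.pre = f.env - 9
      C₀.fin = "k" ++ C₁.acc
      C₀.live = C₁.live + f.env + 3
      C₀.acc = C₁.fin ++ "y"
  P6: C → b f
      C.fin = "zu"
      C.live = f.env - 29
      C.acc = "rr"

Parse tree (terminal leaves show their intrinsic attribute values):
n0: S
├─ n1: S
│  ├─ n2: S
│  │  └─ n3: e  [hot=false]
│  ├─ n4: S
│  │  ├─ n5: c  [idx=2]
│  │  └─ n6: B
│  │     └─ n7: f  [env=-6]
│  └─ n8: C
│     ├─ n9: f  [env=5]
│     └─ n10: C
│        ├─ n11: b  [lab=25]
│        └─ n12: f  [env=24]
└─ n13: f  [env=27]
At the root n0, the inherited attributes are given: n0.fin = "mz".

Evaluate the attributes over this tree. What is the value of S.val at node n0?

1. n0.fin = "mz"  [given at root]
2. n1.fin = "mzu"  [S₀.fin ++ "u"]
3. n2.fin = "xn"  ["xn"]
4. n3.hot = false  [terminal]
5. n2.env = 13  [len(S.fin) + 11]
6. n2.val = false  [e.hot == true]
7. n4.fin = "zmzu"  ["z" ++ S₀.fin]
8. n5.idx = 2  [terminal]
9. n6.idx = 24  [c.idx * -2 + 28]
10. n7.env = -6  [terminal]
11. n6.lim = 14  [B.idx - 10]
12. n4.env = 6  [B.lim * -2 + 34]
13. n4.val = true  [B.lim > 13]
14. n8.pre = 23  [S₁.env + S₂.env + 4]
15. n9.env = 5  [terminal]
16. n10.pre = -4  [f.env - 9]
17. n11.lab = 25  [terminal]
18. n12.env = 24  [terminal]
19. n10.fin = "zu"  ["zu"]
20. n10.live = -5  [f.env - 29]
21. n10.acc = "rr"  ["rr"]
22. n8.fin = "krr"  ["k" ++ C₁.acc]
23. n8.live = 3  [C₁.live + f.env + 3]
24. n8.acc = "zuy"  [C₁.fin ++ "y"]
25. n1.env = 5  [len(C.fin) + 2]
26. n1.val = false  [S₂.val == false]
27. n13.env = 27  [terminal]
28. n0.env = 0  [f.env * -2 + 54]
29. n0.val = false  [S₁.val == true]

false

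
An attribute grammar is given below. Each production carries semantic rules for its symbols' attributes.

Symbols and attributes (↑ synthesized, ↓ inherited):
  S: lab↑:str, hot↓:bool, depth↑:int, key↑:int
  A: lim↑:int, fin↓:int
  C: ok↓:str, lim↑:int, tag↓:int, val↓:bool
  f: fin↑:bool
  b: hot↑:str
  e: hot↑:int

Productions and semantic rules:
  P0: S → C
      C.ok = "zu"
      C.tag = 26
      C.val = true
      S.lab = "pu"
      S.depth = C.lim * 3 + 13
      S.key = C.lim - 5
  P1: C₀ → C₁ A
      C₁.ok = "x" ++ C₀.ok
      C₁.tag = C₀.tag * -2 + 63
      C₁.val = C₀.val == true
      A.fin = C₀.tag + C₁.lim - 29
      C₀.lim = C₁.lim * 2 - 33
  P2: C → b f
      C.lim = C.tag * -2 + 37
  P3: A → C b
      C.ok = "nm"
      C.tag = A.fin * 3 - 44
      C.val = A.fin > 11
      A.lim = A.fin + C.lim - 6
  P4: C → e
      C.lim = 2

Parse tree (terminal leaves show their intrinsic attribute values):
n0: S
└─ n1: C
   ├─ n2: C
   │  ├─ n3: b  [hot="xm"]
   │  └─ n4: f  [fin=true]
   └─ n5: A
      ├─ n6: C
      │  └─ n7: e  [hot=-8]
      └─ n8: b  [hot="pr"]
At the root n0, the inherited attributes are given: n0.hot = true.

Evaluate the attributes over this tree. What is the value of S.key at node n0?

-8

1. n0.hot = true  [given at root]
2. n1.ok = "zu"  ["zu"]
3. n1.tag = 26  [26]
4. n1.val = true  [true]
5. n2.ok = "xzu"  ["x" ++ C₀.ok]
6. n2.tag = 11  [C₀.tag * -2 + 63]
7. n2.val = true  [C₀.val == true]
8. n3.hot = "xm"  [terminal]
9. n4.fin = true  [terminal]
10. n2.lim = 15  [C.tag * -2 + 37]
11. n5.fin = 12  [C₀.tag + C₁.lim - 29]
12. n6.ok = "nm"  ["nm"]
13. n6.tag = -8  [A.fin * 3 - 44]
14. n6.val = true  [A.fin > 11]
15. n7.hot = -8  [terminal]
16. n6.lim = 2  [2]
17. n8.hot = "pr"  [terminal]
18. n5.lim = 8  [A.fin + C.lim - 6]
19. n1.lim = -3  [C₁.lim * 2 - 33]
20. n0.lab = "pu"  ["pu"]
21. n0.depth = 4  [C.lim * 3 + 13]
22. n0.key = -8  [C.lim - 5]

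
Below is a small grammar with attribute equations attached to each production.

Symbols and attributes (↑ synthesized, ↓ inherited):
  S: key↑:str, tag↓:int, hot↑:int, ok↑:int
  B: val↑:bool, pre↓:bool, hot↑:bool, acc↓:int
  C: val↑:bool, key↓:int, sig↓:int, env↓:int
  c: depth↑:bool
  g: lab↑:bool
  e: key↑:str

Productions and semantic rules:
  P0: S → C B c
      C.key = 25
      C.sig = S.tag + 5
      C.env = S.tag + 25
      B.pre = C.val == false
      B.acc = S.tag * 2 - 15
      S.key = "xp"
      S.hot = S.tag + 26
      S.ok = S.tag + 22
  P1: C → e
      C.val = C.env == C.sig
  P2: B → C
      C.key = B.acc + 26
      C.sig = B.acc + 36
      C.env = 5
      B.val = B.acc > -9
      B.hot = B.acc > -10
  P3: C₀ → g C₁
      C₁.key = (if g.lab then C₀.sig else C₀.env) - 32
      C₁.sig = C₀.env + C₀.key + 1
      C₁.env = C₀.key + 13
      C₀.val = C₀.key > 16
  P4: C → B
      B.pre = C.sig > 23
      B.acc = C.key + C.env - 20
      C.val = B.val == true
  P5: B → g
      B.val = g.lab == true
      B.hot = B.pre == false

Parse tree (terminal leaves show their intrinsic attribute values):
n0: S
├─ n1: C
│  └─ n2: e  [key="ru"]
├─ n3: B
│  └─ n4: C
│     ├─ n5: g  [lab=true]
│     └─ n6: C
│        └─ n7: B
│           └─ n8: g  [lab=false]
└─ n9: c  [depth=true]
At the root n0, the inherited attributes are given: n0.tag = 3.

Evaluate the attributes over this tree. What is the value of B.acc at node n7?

1. n0.tag = 3  [given at root]
2. n1.key = 25  [25]
3. n1.sig = 8  [S.tag + 5]
4. n1.env = 28  [S.tag + 25]
5. n2.key = "ru"  [terminal]
6. n1.val = false  [C.env == C.sig]
7. n3.pre = true  [C.val == false]
8. n3.acc = -9  [S.tag * 2 - 15]
9. n4.key = 17  [B.acc + 26]
10. n4.sig = 27  [B.acc + 36]
11. n4.env = 5  [5]
12. n5.lab = true  [terminal]
13. n6.key = -5  [(if g.lab then C₀.sig else C₀.env) - 32]
14. n6.sig = 23  [C₀.env + C₀.key + 1]
15. n6.env = 30  [C₀.key + 13]
16. n7.pre = false  [C.sig > 23]
17. n7.acc = 5  [C.key + C.env - 20]
18. n8.lab = false  [terminal]
19. n7.val = false  [g.lab == true]
20. n7.hot = true  [B.pre == false]
21. n6.val = false  [B.val == true]
22. n4.val = true  [C₀.key > 16]
23. n3.val = false  [B.acc > -9]
24. n3.hot = true  [B.acc > -10]
25. n9.depth = true  [terminal]
26. n0.key = "xp"  ["xp"]
27. n0.hot = 29  [S.tag + 26]
28. n0.ok = 25  [S.tag + 22]

5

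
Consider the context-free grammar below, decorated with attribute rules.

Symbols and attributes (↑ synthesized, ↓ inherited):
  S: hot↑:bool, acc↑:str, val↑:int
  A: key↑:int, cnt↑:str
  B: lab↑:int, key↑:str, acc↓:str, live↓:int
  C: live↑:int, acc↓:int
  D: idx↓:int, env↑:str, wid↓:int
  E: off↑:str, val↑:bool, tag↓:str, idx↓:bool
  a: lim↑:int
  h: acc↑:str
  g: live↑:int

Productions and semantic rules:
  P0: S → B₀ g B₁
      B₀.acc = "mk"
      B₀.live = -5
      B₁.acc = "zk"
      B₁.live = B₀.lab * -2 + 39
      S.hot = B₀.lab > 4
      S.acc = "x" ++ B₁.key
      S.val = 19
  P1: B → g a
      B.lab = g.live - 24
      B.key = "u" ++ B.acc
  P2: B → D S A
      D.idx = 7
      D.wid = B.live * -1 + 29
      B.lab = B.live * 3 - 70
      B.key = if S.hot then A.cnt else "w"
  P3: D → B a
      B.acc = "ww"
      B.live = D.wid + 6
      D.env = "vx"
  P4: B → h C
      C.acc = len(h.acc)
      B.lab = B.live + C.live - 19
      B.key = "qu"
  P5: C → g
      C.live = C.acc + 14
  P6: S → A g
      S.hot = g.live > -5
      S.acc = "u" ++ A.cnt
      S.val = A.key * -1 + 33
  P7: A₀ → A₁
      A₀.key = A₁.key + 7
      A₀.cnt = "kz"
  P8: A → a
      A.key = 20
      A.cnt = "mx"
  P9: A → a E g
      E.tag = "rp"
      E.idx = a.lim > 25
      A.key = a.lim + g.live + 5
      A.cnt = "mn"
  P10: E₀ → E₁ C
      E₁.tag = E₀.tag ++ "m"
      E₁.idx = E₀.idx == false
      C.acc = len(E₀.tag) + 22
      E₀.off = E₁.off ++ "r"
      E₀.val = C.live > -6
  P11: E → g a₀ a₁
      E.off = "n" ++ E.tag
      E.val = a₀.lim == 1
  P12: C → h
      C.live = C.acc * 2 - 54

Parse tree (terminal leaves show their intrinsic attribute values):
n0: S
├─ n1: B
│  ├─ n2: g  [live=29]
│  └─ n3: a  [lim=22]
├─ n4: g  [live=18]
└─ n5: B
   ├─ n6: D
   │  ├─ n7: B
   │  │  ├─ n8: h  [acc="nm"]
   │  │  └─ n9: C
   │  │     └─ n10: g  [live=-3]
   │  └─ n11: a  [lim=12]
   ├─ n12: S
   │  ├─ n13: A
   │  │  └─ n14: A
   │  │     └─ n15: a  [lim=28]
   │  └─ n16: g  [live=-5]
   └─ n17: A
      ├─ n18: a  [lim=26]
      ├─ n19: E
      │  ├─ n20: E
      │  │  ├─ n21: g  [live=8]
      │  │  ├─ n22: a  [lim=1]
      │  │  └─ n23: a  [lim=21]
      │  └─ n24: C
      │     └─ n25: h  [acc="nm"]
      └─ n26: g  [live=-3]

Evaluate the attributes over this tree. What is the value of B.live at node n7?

1. n1.acc = "mk"  ["mk"]
2. n1.live = -5  [-5]
3. n2.live = 29  [terminal]
4. n3.lim = 22  [terminal]
5. n1.lab = 5  [g.live - 24]
6. n1.key = "umk"  ["u" ++ B.acc]
7. n4.live = 18  [terminal]
8. n5.acc = "zk"  ["zk"]
9. n5.live = 29  [B₀.lab * -2 + 39]
10. n6.idx = 7  [7]
11. n6.wid = 0  [B.live * -1 + 29]
12. n7.acc = "ww"  ["ww"]
13. n7.live = 6  [D.wid + 6]
14. n8.acc = "nm"  [terminal]
15. n9.acc = 2  [len(h.acc)]
16. n10.live = -3  [terminal]
17. n9.live = 16  [C.acc + 14]
18. n7.lab = 3  [B.live + C.live - 19]
19. n7.key = "qu"  ["qu"]
20. n11.lim = 12  [terminal]
21. n6.env = "vx"  ["vx"]
22. n15.lim = 28  [terminal]
23. n14.key = 20  [20]
24. n14.cnt = "mx"  ["mx"]
25. n13.key = 27  [A₁.key + 7]
26. n13.cnt = "kz"  ["kz"]
27. n16.live = -5  [terminal]
28. n12.hot = false  [g.live > -5]
29. n12.acc = "ukz"  ["u" ++ A.cnt]
30. n12.val = 6  [A.key * -1 + 33]
31. n18.lim = 26  [terminal]
32. n19.tag = "rp"  ["rp"]
33. n19.idx = true  [a.lim > 25]
34. n20.tag = "rpm"  [E₀.tag ++ "m"]
35. n20.idx = false  [E₀.idx == false]
36. n21.live = 8  [terminal]
37. n22.lim = 1  [terminal]
38. n23.lim = 21  [terminal]
39. n20.off = "nrpm"  ["n" ++ E.tag]
40. n20.val = true  [a₀.lim == 1]
41. n24.acc = 24  [len(E₀.tag) + 22]
42. n25.acc = "nm"  [terminal]
43. n24.live = -6  [C.acc * 2 - 54]
44. n19.off = "nrpmr"  [E₁.off ++ "r"]
45. n19.val = false  [C.live > -6]
46. n26.live = -3  [terminal]
47. n17.key = 28  [a.lim + g.live + 5]
48. n17.cnt = "mn"  ["mn"]
49. n5.lab = 17  [B.live * 3 - 70]
50. n5.key = "w"  [if S.hot then A.cnt else "w"]
51. n0.hot = true  [B₀.lab > 4]
52. n0.acc = "xw"  ["x" ++ B₁.key]
53. n0.val = 19  [19]

6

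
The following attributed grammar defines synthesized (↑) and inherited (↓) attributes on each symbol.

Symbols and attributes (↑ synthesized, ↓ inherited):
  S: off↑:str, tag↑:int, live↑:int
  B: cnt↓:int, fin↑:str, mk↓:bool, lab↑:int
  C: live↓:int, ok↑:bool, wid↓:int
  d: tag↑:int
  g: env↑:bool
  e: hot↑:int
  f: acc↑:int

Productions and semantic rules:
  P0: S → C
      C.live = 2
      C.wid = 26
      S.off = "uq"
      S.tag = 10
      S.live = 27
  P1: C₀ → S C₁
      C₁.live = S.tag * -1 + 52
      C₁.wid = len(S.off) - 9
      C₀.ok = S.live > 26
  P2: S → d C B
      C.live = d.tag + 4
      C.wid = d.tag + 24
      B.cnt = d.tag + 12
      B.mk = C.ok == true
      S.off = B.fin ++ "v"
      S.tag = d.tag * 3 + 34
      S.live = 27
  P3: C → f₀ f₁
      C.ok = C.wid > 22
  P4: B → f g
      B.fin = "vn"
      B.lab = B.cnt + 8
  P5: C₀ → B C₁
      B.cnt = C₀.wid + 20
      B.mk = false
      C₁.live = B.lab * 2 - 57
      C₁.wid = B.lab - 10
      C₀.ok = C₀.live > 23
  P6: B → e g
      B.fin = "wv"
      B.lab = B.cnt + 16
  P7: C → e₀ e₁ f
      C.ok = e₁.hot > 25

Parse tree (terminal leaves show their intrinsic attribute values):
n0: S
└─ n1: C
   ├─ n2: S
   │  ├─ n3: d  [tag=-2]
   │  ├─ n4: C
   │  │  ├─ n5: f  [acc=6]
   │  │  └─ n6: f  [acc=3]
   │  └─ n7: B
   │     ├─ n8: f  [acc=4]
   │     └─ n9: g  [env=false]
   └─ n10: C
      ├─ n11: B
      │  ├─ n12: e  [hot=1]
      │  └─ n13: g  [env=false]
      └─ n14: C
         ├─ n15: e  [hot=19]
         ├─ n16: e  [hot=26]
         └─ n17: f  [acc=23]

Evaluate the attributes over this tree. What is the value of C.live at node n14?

1. n1.live = 2  [2]
2. n1.wid = 26  [26]
3. n3.tag = -2  [terminal]
4. n4.live = 2  [d.tag + 4]
5. n4.wid = 22  [d.tag + 24]
6. n5.acc = 6  [terminal]
7. n6.acc = 3  [terminal]
8. n4.ok = false  [C.wid > 22]
9. n7.cnt = 10  [d.tag + 12]
10. n7.mk = false  [C.ok == true]
11. n8.acc = 4  [terminal]
12. n9.env = false  [terminal]
13. n7.fin = "vn"  ["vn"]
14. n7.lab = 18  [B.cnt + 8]
15. n2.off = "vnv"  [B.fin ++ "v"]
16. n2.tag = 28  [d.tag * 3 + 34]
17. n2.live = 27  [27]
18. n10.live = 24  [S.tag * -1 + 52]
19. n10.wid = -6  [len(S.off) - 9]
20. n11.cnt = 14  [C₀.wid + 20]
21. n11.mk = false  [false]
22. n12.hot = 1  [terminal]
23. n13.env = false  [terminal]
24. n11.fin = "wv"  ["wv"]
25. n11.lab = 30  [B.cnt + 16]
26. n14.live = 3  [B.lab * 2 - 57]
27. n14.wid = 20  [B.lab - 10]
28. n15.hot = 19  [terminal]
29. n16.hot = 26  [terminal]
30. n17.acc = 23  [terminal]
31. n14.ok = true  [e₁.hot > 25]
32. n10.ok = true  [C₀.live > 23]
33. n1.ok = true  [S.live > 26]
34. n0.off = "uq"  ["uq"]
35. n0.tag = 10  [10]
36. n0.live = 27  [27]

3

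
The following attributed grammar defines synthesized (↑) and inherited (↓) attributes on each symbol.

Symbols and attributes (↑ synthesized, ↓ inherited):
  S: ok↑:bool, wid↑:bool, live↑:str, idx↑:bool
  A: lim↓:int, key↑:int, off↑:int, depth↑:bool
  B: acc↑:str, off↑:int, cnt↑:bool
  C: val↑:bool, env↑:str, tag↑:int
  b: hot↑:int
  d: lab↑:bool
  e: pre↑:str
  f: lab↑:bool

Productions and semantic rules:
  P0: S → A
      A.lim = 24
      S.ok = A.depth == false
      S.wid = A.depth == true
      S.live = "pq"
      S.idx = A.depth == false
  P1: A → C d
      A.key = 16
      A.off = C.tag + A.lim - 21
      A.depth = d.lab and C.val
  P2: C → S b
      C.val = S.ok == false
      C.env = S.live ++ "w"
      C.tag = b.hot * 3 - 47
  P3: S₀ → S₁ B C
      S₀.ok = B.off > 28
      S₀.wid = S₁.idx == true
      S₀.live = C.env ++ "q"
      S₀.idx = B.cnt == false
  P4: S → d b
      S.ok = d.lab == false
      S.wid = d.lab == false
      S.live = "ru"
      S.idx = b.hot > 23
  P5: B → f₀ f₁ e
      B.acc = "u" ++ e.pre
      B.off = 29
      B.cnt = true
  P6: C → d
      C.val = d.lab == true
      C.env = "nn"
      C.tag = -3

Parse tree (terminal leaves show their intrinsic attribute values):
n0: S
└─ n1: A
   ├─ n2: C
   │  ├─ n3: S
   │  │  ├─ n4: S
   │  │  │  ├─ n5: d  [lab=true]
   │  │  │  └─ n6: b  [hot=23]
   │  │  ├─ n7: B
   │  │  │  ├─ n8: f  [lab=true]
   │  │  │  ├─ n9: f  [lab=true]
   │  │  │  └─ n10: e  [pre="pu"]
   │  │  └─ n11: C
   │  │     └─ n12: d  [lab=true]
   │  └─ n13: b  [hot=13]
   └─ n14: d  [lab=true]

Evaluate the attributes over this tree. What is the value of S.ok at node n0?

1. n1.lim = 24  [24]
2. n5.lab = true  [terminal]
3. n6.hot = 23  [terminal]
4. n4.ok = false  [d.lab == false]
5. n4.wid = false  [d.lab == false]
6. n4.live = "ru"  ["ru"]
7. n4.idx = false  [b.hot > 23]
8. n8.lab = true  [terminal]
9. n9.lab = true  [terminal]
10. n10.pre = "pu"  [terminal]
11. n7.acc = "upu"  ["u" ++ e.pre]
12. n7.off = 29  [29]
13. n7.cnt = true  [true]
14. n12.lab = true  [terminal]
15. n11.val = true  [d.lab == true]
16. n11.env = "nn"  ["nn"]
17. n11.tag = -3  [-3]
18. n3.ok = true  [B.off > 28]
19. n3.wid = false  [S₁.idx == true]
20. n3.live = "nnq"  [C.env ++ "q"]
21. n3.idx = false  [B.cnt == false]
22. n13.hot = 13  [terminal]
23. n2.val = false  [S.ok == false]
24. n2.env = "nnqw"  [S.live ++ "w"]
25. n2.tag = -8  [b.hot * 3 - 47]
26. n14.lab = true  [terminal]
27. n1.key = 16  [16]
28. n1.off = -5  [C.tag + A.lim - 21]
29. n1.depth = false  [d.lab and C.val]
30. n0.ok = true  [A.depth == false]
31. n0.wid = false  [A.depth == true]
32. n0.live = "pq"  ["pq"]
33. n0.idx = true  [A.depth == false]

true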